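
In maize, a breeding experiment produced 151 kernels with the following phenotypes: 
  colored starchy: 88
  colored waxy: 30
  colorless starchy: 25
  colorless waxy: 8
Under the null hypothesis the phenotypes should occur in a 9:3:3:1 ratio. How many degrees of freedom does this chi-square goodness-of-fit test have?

3

A goodness-of-fit test with 4 phenotype classes has df = 4 − 1 = 3.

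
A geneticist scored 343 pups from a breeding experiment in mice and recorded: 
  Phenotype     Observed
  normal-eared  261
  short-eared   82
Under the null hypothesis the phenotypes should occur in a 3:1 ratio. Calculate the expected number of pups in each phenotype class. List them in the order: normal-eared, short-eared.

257.25, 85.75

Under the 3:1 hypothesis (Σ ratio = 4, N = 343):
  normal-eared: 343 × 3/4 = 257.25
  short-eared: 343 × 1/4 = 85.75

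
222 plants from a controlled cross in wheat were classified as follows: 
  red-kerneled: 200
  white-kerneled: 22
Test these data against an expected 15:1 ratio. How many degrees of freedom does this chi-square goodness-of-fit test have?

A goodness-of-fit test with 2 phenotype classes has df = 2 − 1 = 1.

1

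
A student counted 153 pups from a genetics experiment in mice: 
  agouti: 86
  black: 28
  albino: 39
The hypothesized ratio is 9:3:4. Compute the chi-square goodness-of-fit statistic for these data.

The 9:3:4 ratio has 16 parts, so with N = 153 the expected counts are:
  agouti: 153 × 9/16 = 86.0625
  black: 153 × 3/16 = 28.6875
  albino: 153 × 4/16 = 38.25
χ² = Σ (O − E)² / E
  agouti: (86 − 86.0625)² / 86.0625 = 0.0000
  black: (28 − 28.6875)² / 28.6875 = 0.0165
  albino: (39 − 38.25)² / 38.25 = 0.0147
χ² = 0.0000 + 0.0165 + 0.0147 = 0.0312 ≈ 0.031

0.031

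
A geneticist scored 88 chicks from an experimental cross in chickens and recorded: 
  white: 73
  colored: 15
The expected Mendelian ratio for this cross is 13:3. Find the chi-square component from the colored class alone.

0.136

Expected counts for N = 88 under a 13:3 ratio (total parts = 16):
  white: 88 × 13/16 = 71.5
  colored: 88 × 3/16 = 16.5
Contribution of colored: (15 − 16.5)² / 16.5 = 0.1364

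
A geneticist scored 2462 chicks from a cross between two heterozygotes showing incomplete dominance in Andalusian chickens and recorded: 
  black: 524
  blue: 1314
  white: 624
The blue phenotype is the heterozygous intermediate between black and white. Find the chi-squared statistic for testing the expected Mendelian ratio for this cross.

With incomplete dominance, a heterozygote × heterozygote cross gives a 1:2:1 phenotypic ratio.
Expected counts for N = 2462 under a 1:2:1 ratio (total parts = 4):
  black: 2462 × 1/4 = 615.5
  blue: 2462 × 2/4 = 1231
  white: 2462 × 1/4 = 615.5
χ² = Σ (O − E)² / E
  black: (524 − 615.5)² / 615.5 = 13.6024
  blue: (1314 − 1231)² / 1231 = 5.5963
  white: (624 − 615.5)² / 615.5 = 0.1174
χ² = 13.6024 + 5.5963 + 0.1174 = 19.3161 ≈ 19.316

19.316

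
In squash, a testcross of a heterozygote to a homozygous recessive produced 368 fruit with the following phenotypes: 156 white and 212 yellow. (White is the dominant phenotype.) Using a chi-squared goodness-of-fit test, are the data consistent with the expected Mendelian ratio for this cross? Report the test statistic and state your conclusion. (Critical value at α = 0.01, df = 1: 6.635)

A testcross of a heterozygote (Aa × aa) gives a 1:1 phenotypic ratio.
Total ratio parts = 2. Expected numbers out of 368:
  white: 368 × 1/2 = 184
  yellow: 368 × 1/2 = 184
χ² = Σ (O − E)² / E
  white: (156 − 184)² / 184 = 4.2609
  yellow: (212 − 184)² / 184 = 4.2609
χ² = 4.2609 + 4.2609 = 8.5218 ≈ 8.522
Degrees of freedom = 2 − 1 = 1; critical value at α = 0.01 is 6.635.
Since 8.522 > 6.635, we reject the null hypothesis — the data do not fit the 1:1 ratio.

8.522; not consistent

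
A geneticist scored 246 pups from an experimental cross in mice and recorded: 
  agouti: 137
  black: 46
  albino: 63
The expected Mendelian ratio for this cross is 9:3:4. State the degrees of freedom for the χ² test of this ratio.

2

A goodness-of-fit test with 3 phenotype classes has df = 3 − 1 = 2.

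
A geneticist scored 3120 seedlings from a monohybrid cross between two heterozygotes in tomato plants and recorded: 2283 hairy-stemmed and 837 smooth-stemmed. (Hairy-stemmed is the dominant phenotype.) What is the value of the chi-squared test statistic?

For a monohybrid cross between heterozygotes with complete dominance, the expected phenotypic ratio is 3:1.
Expected counts for N = 3120 under a 3:1 ratio (total parts = 4):
  hairy-stemmed: 3120 × 3/4 = 2340
  smooth-stemmed: 3120 × 1/4 = 780
χ² = Σ (O − E)² / E
  hairy-stemmed: (2283 − 2340)² / 2340 = 1.3885
  smooth-stemmed: (837 − 780)² / 780 = 4.1654
χ² = 1.3885 + 4.1654 = 5.5539 ≈ 5.554

5.554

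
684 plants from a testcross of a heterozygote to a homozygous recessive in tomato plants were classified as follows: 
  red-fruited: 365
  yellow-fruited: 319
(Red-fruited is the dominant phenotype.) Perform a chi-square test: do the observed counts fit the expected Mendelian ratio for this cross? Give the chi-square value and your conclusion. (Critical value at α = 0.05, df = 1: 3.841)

3.094; consistent

A testcross of a heterozygote (Aa × aa) gives a 1:1 phenotypic ratio.
Under the 1:1 hypothesis (Σ ratio = 2, N = 684):
  red-fruited: 684 × 1/2 = 342
  yellow-fruited: 684 × 1/2 = 342
χ² = Σ (O − E)² / E
  red-fruited: (365 − 342)² / 342 = 1.5468
  yellow-fruited: (319 − 342)² / 342 = 1.5468
χ² = 1.5468 + 1.5468 = 3.0936 ≈ 3.094
Degrees of freedom = 2 − 1 = 1; critical value at α = 0.05 is 3.841.
Since 3.094 < 3.841, we fail to reject the null hypothesis — the data are consistent with the 1:1 ratio.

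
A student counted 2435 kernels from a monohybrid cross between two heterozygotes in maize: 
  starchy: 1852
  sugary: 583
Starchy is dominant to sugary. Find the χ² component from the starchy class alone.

For a monohybrid cross between heterozygotes with complete dominance, the expected phenotypic ratio is 3:1.
Expected counts for N = 2435 under a 3:1 ratio (total parts = 4):
  starchy: 2435 × 3/4 = 1826.25
  sugary: 2435 × 1/4 = 608.75
Contribution of starchy: (1852 − 1826.25)² / 1826.25 = 0.3631

0.363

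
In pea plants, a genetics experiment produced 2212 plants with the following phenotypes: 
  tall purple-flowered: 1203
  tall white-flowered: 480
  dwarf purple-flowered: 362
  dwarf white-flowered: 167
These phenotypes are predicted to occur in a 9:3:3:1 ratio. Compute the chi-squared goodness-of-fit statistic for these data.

Total ratio parts = 16. Expected numbers out of 2212:
  tall purple-flowered: 2212 × 9/16 = 1244.25
  tall white-flowered: 2212 × 3/16 = 414.75
  dwarf purple-flowered: 2212 × 3/16 = 414.75
  dwarf white-flowered: 2212 × 1/16 = 138.25
χ² = Σ (O − E)² / E
  tall purple-flowered: (1203 − 1244.25)² / 1244.25 = 1.3675
  tall white-flowered: (480 − 414.75)² / 414.75 = 10.2654
  dwarf purple-flowered: (362 − 414.75)² / 414.75 = 6.7090
  dwarf white-flowered: (167 − 138.25)² / 138.25 = 5.9788
χ² = 1.3675 + 10.2654 + 6.7090 + 5.9788 = 24.3207 ≈ 24.321

24.321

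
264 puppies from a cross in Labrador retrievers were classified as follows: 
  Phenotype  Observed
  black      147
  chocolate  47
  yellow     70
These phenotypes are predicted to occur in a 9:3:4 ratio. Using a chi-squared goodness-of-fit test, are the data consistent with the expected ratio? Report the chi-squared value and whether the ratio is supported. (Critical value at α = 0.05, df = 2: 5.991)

The 9:3:4 ratio has 16 parts, so with N = 264 the expected counts are:
  black: 264 × 9/16 = 148.5
  chocolate: 264 × 3/16 = 49.5
  yellow: 264 × 4/16 = 66
χ² = Σ (O − E)² / E
  black: (147 − 148.5)² / 148.5 = 0.0152
  chocolate: (47 − 49.5)² / 49.5 = 0.1263
  yellow: (70 − 66)² / 66 = 0.2424
χ² = 0.0152 + 0.1263 + 0.2424 = 0.3839 ≈ 0.384
Degrees of freedom = 3 − 1 = 2; critical value at α = 0.05 is 5.991.
Since 0.384 < 5.991, we fail to reject the null hypothesis — the data are consistent with the 9:3:4 ratio.

0.384; consistent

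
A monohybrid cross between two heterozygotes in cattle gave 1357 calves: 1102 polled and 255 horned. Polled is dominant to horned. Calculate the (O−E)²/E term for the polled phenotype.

6.974

For a monohybrid cross between heterozygotes with complete dominance, the expected phenotypic ratio is 3:1.
Under the 3:1 hypothesis (Σ ratio = 4, N = 1357):
  polled: 1357 × 3/4 = 1017.75
  horned: 1357 × 1/4 = 339.25
Contribution of polled: (1102 − 1017.75)² / 1017.75 = 6.9743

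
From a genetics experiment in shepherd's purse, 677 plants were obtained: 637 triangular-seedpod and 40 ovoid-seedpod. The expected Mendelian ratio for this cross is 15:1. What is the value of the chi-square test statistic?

Under the 15:1 hypothesis (Σ ratio = 16, N = 677):
  triangular-seedpod: 677 × 15/16 = 634.6875
  ovoid-seedpod: 677 × 1/16 = 42.3125
χ² = Σ (O − E)² / E
  triangular-seedpod: (637 − 634.6875)² / 634.6875 = 0.0084
  ovoid-seedpod: (40 − 42.3125)² / 42.3125 = 0.1264
χ² = 0.0084 + 0.1264 = 0.1348 ≈ 0.135

0.135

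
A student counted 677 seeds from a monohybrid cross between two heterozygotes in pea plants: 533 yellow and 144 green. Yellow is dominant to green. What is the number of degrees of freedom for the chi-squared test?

For a monohybrid cross between heterozygotes with complete dominance, the expected phenotypic ratio is 3:1.
A goodness-of-fit test with 2 phenotype classes has df = 2 − 1 = 1.

1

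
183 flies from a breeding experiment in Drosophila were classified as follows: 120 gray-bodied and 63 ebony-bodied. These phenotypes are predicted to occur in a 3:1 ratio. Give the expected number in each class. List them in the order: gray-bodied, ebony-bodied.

The 3:1 ratio has 4 parts, so with N = 183 the expected counts are:
  gray-bodied: 183 × 3/4 = 137.25
  ebony-bodied: 183 × 1/4 = 45.75

137.25, 45.75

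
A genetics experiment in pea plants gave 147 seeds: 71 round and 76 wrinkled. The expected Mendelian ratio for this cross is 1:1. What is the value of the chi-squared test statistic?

0.170

Under the 1:1 hypothesis (Σ ratio = 2, N = 147):
  round: 147 × 1/2 = 73.5
  wrinkled: 147 × 1/2 = 73.5
χ² = Σ (O − E)² / E
  round: (71 − 73.5)² / 73.5 = 0.0850
  wrinkled: (76 − 73.5)² / 73.5 = 0.0850
χ² = 0.0850 + 0.0850 = 0.170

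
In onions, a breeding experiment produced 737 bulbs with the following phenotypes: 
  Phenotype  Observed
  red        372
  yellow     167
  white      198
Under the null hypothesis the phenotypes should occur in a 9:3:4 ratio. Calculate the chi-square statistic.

Expected counts for N = 737 under a 9:3:4 ratio (total parts = 16):
  red: 737 × 9/16 = 414.5625
  yellow: 737 × 3/16 = 138.1875
  white: 737 × 4/16 = 184.25
χ² = Σ (O − E)² / E
  red: (372 − 414.5625)² / 414.5625 = 4.3698
  yellow: (167 − 138.1875)² / 138.1875 = 6.0075
  white: (198 − 184.25)² / 184.25 = 1.0261
χ² = 4.3698 + 6.0075 + 1.0261 = 11.4034 ≈ 11.403

11.403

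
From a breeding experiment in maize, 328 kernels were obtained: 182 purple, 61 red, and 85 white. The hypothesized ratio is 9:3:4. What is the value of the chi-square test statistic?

0.148

Expected counts for N = 328 under a 9:3:4 ratio (total parts = 16):
  purple: 328 × 9/16 = 184.5
  red: 328 × 3/16 = 61.5
  white: 328 × 4/16 = 82
χ² = Σ (O − E)² / E
  purple: (182 − 184.5)² / 184.5 = 0.0339
  red: (61 − 61.5)² / 61.5 = 0.0041
  white: (85 − 82)² / 82 = 0.1098
χ² = 0.0339 + 0.0041 + 0.1098 = 0.1478 ≈ 0.148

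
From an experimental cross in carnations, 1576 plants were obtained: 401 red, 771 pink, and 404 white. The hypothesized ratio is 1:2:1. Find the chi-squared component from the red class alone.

Total ratio parts = 4. Expected numbers out of 1576:
  red: 1576 × 1/4 = 394
  pink: 1576 × 2/4 = 788
  white: 1576 × 1/4 = 394
Contribution of red: (401 − 394)² / 394 = 0.1244

0.124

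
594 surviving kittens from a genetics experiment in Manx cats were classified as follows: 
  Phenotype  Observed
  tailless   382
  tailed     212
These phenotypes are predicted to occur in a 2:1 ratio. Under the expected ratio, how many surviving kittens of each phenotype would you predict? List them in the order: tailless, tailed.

Total ratio parts = 3. Expected numbers out of 594:
  tailless: 594 × 2/3 = 396
  tailed: 594 × 1/3 = 198

396, 198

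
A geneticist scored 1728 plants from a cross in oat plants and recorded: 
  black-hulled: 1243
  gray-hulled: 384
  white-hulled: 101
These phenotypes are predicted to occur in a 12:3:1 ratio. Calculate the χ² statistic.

13.732

Expected counts for N = 1728 under a 12:3:1 ratio (total parts = 16):
  black-hulled: 1728 × 12/16 = 1296
  gray-hulled: 1728 × 3/16 = 324
  white-hulled: 1728 × 1/16 = 108
χ² = Σ (O − E)² / E
  black-hulled: (1243 − 1296)² / 1296 = 2.1674
  gray-hulled: (384 − 324)² / 324 = 11.1111
  white-hulled: (101 − 108)² / 108 = 0.4537
χ² = 2.1674 + 11.1111 + 0.4537 = 13.7322 ≈ 13.732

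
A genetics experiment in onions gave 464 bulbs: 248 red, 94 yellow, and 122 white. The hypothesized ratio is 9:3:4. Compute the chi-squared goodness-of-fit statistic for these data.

The 9:3:4 ratio has 16 parts, so with N = 464 the expected counts are:
  red: 464 × 9/16 = 261
  yellow: 464 × 3/16 = 87
  white: 464 × 4/16 = 116
χ² = Σ (O − E)² / E
  red: (248 − 261)² / 261 = 0.6475
  yellow: (94 − 87)² / 87 = 0.5632
  white: (122 − 116)² / 116 = 0.3103
χ² = 0.6475 + 0.5632 + 0.3103 = 1.521

1.521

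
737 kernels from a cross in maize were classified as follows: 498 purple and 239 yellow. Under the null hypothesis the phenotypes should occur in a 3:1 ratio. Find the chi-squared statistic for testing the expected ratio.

Expected counts for N = 737 under a 3:1 ratio (total parts = 4):
  purple: 737 × 3/4 = 552.75
  yellow: 737 × 1/4 = 184.25
χ² = Σ (O − E)² / E
  purple: (498 − 552.75)² / 552.75 = 5.4230
  yellow: (239 − 184.25)² / 184.25 = 16.2690
χ² = 5.4230 + 16.2690 = 21.692

21.692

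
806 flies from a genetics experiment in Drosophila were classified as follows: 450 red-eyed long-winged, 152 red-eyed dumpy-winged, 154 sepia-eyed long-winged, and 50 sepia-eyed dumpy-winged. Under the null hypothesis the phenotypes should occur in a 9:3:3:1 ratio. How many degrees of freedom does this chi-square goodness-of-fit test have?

A goodness-of-fit test with 4 phenotype classes has df = 4 − 1 = 3.

3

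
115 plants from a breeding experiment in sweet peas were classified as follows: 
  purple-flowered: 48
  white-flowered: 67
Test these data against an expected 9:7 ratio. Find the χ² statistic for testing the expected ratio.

The 9:7 ratio has 16 parts, so with N = 115 the expected counts are:
  purple-flowered: 115 × 9/16 = 64.6875
  white-flowered: 115 × 7/16 = 50.3125
χ² = Σ (O − E)² / E
  purple-flowered: (48 − 64.6875)² / 64.6875 = 4.3049
  white-flowered: (67 − 50.3125)² / 50.3125 = 5.5349
χ² = 4.3049 + 5.5349 = 9.8398 ≈ 9.840

9.840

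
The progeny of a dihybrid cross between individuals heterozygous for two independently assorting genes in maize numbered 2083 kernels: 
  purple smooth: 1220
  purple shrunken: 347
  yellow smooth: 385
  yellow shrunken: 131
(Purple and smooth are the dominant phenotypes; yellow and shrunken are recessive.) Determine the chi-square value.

6.935

A dihybrid F₂ with independent assortment and complete dominance at both loci gives a 9:3:3:1 phenotypic ratio.
The 9:3:3:1 ratio has 16 parts, so with N = 2083 the expected counts are:
  purple smooth: 2083 × 9/16 = 1171.6875
  purple shrunken: 2083 × 3/16 = 390.5625
  yellow smooth: 2083 × 3/16 = 390.5625
  yellow shrunken: 2083 × 1/16 = 130.1875
χ² = Σ (O − E)² / E
  purple smooth: (1220 − 1171.6875)² / 1171.6875 = 1.9921
  purple shrunken: (347 − 390.5625)² / 390.5625 = 4.8589
  yellow smooth: (385 − 390.5625)² / 390.5625 = 0.0792
  yellow shrunken: (131 − 130.1875)² / 130.1875 = 0.0051
χ² = 1.9921 + 4.8589 + 0.0792 + 0.0051 = 6.9353 ≈ 6.935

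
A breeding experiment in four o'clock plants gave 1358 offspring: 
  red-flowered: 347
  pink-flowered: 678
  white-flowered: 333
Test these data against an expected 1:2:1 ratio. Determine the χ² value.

Under the 1:2:1 hypothesis (Σ ratio = 4, N = 1358):
  red-flowered: 1358 × 1/4 = 339.5
  pink-flowered: 1358 × 2/4 = 679
  white-flowered: 1358 × 1/4 = 339.5
χ² = Σ (O − E)² / E
  red-flowered: (347 − 339.5)² / 339.5 = 0.1657
  pink-flowered: (678 − 679)² / 679 = 0.0015
  white-flowered: (333 − 339.5)² / 339.5 = 0.1244
χ² = 0.1657 + 0.0015 + 0.1244 = 0.2916 ≈ 0.292

0.292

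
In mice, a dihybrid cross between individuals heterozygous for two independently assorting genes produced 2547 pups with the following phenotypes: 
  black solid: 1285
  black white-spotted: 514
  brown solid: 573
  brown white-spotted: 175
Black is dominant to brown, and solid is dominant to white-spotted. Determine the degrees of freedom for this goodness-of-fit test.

3

A dihybrid F₂ with independent assortment and complete dominance at both loci gives a 9:3:3:1 phenotypic ratio.
A goodness-of-fit test with 4 phenotype classes has df = 4 − 1 = 3.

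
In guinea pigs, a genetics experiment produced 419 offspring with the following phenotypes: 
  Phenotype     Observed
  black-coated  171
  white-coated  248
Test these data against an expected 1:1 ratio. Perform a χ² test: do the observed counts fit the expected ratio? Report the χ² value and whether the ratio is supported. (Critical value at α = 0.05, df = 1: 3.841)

The 1:1 ratio has 2 parts, so with N = 419 the expected counts are:
  black-coated: 419 × 1/2 = 209.5
  white-coated: 419 × 1/2 = 209.5
χ² = Σ (O − E)² / E
  black-coated: (171 − 209.5)² / 209.5 = 7.0752
  white-coated: (248 − 209.5)² / 209.5 = 7.0752
χ² = 7.0752 + 7.0752 = 14.1504 ≈ 14.150
Degrees of freedom = 2 − 1 = 1; critical value at α = 0.05 is 3.841.
Since 14.150 > 3.841, we reject the null hypothesis — the data do not fit the 1:1 ratio.

14.150; not consistent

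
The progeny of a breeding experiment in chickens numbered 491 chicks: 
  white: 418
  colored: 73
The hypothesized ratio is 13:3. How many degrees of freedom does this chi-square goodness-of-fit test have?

1

A goodness-of-fit test with 2 phenotype classes has df = 2 − 1 = 1.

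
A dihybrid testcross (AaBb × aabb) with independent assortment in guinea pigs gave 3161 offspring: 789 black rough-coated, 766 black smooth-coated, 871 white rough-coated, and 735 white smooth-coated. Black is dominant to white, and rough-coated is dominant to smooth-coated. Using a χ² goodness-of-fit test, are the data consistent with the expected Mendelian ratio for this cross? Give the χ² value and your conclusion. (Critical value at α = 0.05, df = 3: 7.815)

A dihybrid testcross with independent assortment gives a 1:1:1:1 ratio.
The 1:1:1:1 ratio has 4 parts, so with N = 3161 the expected counts are:
  black rough-coated: 3161 × 1/4 = 790.25
  black smooth-coated: 3161 × 1/4 = 790.25
  white rough-coated: 3161 × 1/4 = 790.25
  white smooth-coated: 3161 × 1/4 = 790.25
χ² = Σ (O − E)² / E
  black rough-coated: (789 − 790.25)² / 790.25 = 0.0020
  black smooth-coated: (766 − 790.25)² / 790.25 = 0.7441
  white rough-coated: (871 − 790.25)² / 790.25 = 8.2513
  white smooth-coated: (735 − 790.25)² / 790.25 = 3.8628
χ² = 0.0020 + 0.7441 + 8.2513 + 3.8628 = 12.8602 ≈ 12.860
Degrees of freedom = 4 − 1 = 3; critical value at α = 0.05 is 7.815.
Since 12.860 > 7.815, we reject the null hypothesis — the data do not fit the 1:1:1:1 ratio.

12.860; not consistent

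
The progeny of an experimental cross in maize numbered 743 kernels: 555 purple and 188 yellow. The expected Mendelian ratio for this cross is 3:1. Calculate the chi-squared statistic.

0.036

Under the 3:1 hypothesis (Σ ratio = 4, N = 743):
  purple: 743 × 3/4 = 557.25
  yellow: 743 × 1/4 = 185.75
χ² = Σ (O − E)² / E
  purple: (555 − 557.25)² / 557.25 = 0.0091
  yellow: (188 − 185.75)² / 185.75 = 0.0273
χ² = 0.0091 + 0.0273 = 0.0364 ≈ 0.036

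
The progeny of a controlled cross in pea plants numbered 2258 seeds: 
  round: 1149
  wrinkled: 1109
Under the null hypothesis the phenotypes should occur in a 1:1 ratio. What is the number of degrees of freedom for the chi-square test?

1

A goodness-of-fit test with 2 phenotype classes has df = 2 − 1 = 1.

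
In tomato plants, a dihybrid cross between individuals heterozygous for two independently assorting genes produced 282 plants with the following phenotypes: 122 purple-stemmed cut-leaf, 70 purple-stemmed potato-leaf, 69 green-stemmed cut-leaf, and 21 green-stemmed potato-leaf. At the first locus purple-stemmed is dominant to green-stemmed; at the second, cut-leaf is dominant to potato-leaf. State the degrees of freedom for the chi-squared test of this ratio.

3

A dihybrid F₂ with independent assortment and complete dominance at both loci gives a 9:3:3:1 phenotypic ratio.
A goodness-of-fit test with 4 phenotype classes has df = 4 − 1 = 3.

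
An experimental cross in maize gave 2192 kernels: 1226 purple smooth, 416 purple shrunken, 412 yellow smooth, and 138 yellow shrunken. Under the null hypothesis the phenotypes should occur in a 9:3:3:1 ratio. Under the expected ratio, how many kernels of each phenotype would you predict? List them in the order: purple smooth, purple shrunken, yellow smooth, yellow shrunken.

1233, 411, 411, 137

Under the 9:3:3:1 hypothesis (Σ ratio = 16, N = 2192):
  purple smooth: 2192 × 9/16 = 1233
  purple shrunken: 2192 × 3/16 = 411
  yellow smooth: 2192 × 3/16 = 411
  yellow shrunken: 2192 × 1/16 = 137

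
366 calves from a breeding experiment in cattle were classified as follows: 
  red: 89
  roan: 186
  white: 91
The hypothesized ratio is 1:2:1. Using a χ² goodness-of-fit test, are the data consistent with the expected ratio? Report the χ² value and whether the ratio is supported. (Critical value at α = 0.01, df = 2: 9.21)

Under the 1:2:1 hypothesis (Σ ratio = 4, N = 366):
  red: 366 × 1/4 = 91.5
  roan: 366 × 2/4 = 183
  white: 366 × 1/4 = 91.5
χ² = Σ (O − E)² / E
  red: (89 − 91.5)² / 91.5 = 0.0683
  roan: (186 − 183)² / 183 = 0.0492
  white: (91 − 91.5)² / 91.5 = 0.0027
χ² = 0.0683 + 0.0492 + 0.0027 = 0.1202 ≈ 0.120
Degrees of freedom = 3 − 1 = 2; critical value at α = 0.01 is 9.21.
Since 0.120 < 9.21, we fail to reject the null hypothesis — the data are consistent with the 1:2:1 ratio.

0.120; consistent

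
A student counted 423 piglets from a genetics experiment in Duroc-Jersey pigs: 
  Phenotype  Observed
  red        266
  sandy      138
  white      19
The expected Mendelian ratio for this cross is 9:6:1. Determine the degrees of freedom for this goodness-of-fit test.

A goodness-of-fit test with 3 phenotype classes has df = 3 − 1 = 2.

2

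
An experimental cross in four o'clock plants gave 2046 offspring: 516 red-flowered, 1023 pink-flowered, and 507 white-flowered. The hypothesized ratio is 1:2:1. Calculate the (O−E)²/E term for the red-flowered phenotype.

The 1:2:1 ratio has 4 parts, so with N = 2046 the expected counts are:
  red-flowered: 2046 × 1/4 = 511.5
  pink-flowered: 2046 × 2/4 = 1023
  white-flowered: 2046 × 1/4 = 511.5
Contribution of red-flowered: (516 − 511.5)² / 511.5 = 0.0396

0.040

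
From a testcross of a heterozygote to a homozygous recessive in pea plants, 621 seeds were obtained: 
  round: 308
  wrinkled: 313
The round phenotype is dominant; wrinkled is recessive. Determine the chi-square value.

A testcross of a heterozygote (Aa × aa) gives a 1:1 phenotypic ratio.
Expected counts for N = 621 under a 1:1 ratio (total parts = 2):
  round: 621 × 1/2 = 310.5
  wrinkled: 621 × 1/2 = 310.5
χ² = Σ (O − E)² / E
  round: (308 − 310.5)² / 310.5 = 0.0201
  wrinkled: (313 − 310.5)² / 310.5 = 0.0201
χ² = 0.0201 + 0.0201 = 0.0402 ≈ 0.040

0.040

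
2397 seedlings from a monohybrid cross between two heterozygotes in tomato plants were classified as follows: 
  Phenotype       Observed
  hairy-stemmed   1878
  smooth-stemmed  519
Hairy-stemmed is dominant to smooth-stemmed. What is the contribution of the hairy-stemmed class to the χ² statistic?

For a monohybrid cross between heterozygotes with complete dominance, the expected phenotypic ratio is 3:1.
The 3:1 ratio has 4 parts, so with N = 2397 the expected counts are:
  hairy-stemmed: 2397 × 3/4 = 1797.75
  smooth-stemmed: 2397 × 1/4 = 599.25
Contribution of hairy-stemmed: (1878 − 1797.75)² / 1797.75 = 3.5823

3.582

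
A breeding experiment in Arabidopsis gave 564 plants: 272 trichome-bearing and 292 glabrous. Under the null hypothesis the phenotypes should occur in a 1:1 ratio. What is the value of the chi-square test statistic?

0.709

Under the 1:1 hypothesis (Σ ratio = 2, N = 564):
  trichome-bearing: 564 × 1/2 = 282
  glabrous: 564 × 1/2 = 282
χ² = Σ (O − E)² / E
  trichome-bearing: (272 − 282)² / 282 = 0.3546
  glabrous: (292 − 282)² / 282 = 0.3546
χ² = 0.3546 + 0.3546 = 0.7092 ≈ 0.709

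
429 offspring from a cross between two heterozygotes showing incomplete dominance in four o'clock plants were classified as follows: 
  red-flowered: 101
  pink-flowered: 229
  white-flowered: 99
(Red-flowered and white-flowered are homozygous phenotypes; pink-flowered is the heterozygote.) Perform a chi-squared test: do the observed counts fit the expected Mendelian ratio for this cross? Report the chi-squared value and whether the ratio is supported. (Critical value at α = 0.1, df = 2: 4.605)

With incomplete dominance, a heterozygote × heterozygote cross gives a 1:2:1 phenotypic ratio.
Total ratio parts = 4. Expected numbers out of 429:
  red-flowered: 429 × 1/4 = 107.25
  pink-flowered: 429 × 2/4 = 214.5
  white-flowered: 429 × 1/4 = 107.25
χ² = Σ (O − E)² / E
  red-flowered: (101 − 107.25)² / 107.25 = 0.3642
  pink-flowered: (229 − 214.5)² / 214.5 = 0.9802
  white-flowered: (99 − 107.25)² / 107.25 = 0.6346
χ² = 0.3642 + 0.9802 + 0.6346 = 1.979
Degrees of freedom = 3 − 1 = 2; critical value at α = 0.1 is 4.605.
Since 1.979 < 4.605, we fail to reject the null hypothesis — the data are consistent with the 1:2:1 ratio.

1.979; consistent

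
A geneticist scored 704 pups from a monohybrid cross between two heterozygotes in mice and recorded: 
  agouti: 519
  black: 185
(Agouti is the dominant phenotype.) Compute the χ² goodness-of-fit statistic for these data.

0.614

For a monohybrid cross between heterozygotes with complete dominance, the expected phenotypic ratio is 3:1.
Total ratio parts = 4. Expected numbers out of 704:
  agouti: 704 × 3/4 = 528
  black: 704 × 1/4 = 176
χ² = Σ (O − E)² / E
  agouti: (519 − 528)² / 528 = 0.1534
  black: (185 − 176)² / 176 = 0.4602
χ² = 0.1534 + 0.4602 = 0.6136 ≈ 0.614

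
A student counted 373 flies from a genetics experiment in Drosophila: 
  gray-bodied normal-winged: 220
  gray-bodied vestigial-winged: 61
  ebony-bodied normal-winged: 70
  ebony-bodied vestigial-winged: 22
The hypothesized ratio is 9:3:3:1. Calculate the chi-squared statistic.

Expected counts for N = 373 under a 9:3:3:1 ratio (total parts = 16):
  gray-bodied normal-winged: 373 × 9/16 = 209.8125
  gray-bodied vestigial-winged: 373 × 3/16 = 69.9375
  ebony-bodied normal-winged: 373 × 3/16 = 69.9375
  ebony-bodied vestigial-winged: 373 × 1/16 = 23.3125
χ² = Σ (O − E)² / E
  gray-bodied normal-winged: (220 − 209.8125)² / 209.8125 = 0.4947
  gray-bodied vestigial-winged: (61 − 69.9375)² / 69.9375 = 1.1421
  ebony-bodied normal-winged: (70 − 69.9375)² / 69.9375 = 0.0001
  ebony-bodied vestigial-winged: (22 − 23.3125)² / 23.3125 = 0.0739
χ² = 0.4947 + 1.1421 + 0.0001 + 0.0739 = 1.7108 ≈ 1.711

1.711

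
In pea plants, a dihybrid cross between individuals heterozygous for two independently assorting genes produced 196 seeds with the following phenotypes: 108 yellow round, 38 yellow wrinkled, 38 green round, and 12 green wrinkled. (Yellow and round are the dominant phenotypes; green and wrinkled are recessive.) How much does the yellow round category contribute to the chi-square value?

0.046

A dihybrid F₂ with independent assortment and complete dominance at both loci gives a 9:3:3:1 phenotypic ratio.
Expected counts for N = 196 under a 9:3:3:1 ratio (total parts = 16):
  yellow round: 196 × 9/16 = 110.25
  yellow wrinkled: 196 × 3/16 = 36.75
  green round: 196 × 3/16 = 36.75
  green wrinkled: 196 × 1/16 = 12.25
Contribution of yellow round: (108 − 110.25)² / 110.25 = 0.0459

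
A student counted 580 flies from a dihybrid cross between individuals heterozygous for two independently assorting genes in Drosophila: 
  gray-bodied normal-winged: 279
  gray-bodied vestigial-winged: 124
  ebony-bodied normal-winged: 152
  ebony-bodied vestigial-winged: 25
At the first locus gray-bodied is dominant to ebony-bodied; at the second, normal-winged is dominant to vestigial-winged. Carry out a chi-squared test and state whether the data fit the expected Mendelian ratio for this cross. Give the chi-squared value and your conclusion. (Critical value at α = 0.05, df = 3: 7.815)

29.674; not consistent

A dihybrid F₂ with independent assortment and complete dominance at both loci gives a 9:3:3:1 phenotypic ratio.
Under the 9:3:3:1 hypothesis (Σ ratio = 16, N = 580):
  gray-bodied normal-winged: 580 × 9/16 = 326.25
  gray-bodied vestigial-winged: 580 × 3/16 = 108.75
  ebony-bodied normal-winged: 580 × 3/16 = 108.75
  ebony-bodied vestigial-winged: 580 × 1/16 = 36.25
χ² = Σ (O − E)² / E
  gray-bodied normal-winged: (279 − 326.25)² / 326.25 = 6.8431
  gray-bodied vestigial-winged: (124 − 108.75)² / 108.75 = 2.1385
  ebony-bodied normal-winged: (152 − 108.75)² / 108.75 = 17.2006
  ebony-bodied vestigial-winged: (25 − 36.25)² / 36.25 = 3.4914
χ² = 6.8431 + 2.1385 + 17.2006 + 3.4914 = 29.6736 ≈ 29.674
Degrees of freedom = 4 − 1 = 3; critical value at α = 0.05 is 7.815.
Since 29.674 > 7.815, we reject the null hypothesis — the data do not fit the 9:3:3:1 ratio.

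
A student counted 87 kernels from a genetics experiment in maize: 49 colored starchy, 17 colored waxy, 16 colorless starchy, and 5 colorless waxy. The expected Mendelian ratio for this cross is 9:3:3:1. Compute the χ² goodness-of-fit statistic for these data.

0.070

Under the 9:3:3:1 hypothesis (Σ ratio = 16, N = 87):
  colored starchy: 87 × 9/16 = 48.9375
  colored waxy: 87 × 3/16 = 16.3125
  colorless starchy: 87 × 3/16 = 16.3125
  colorless waxy: 87 × 1/16 = 5.4375
χ² = Σ (O − E)² / E
  colored starchy: (49 − 48.9375)² / 48.9375 = 0.0001
  colored waxy: (17 − 16.3125)² / 16.3125 = 0.0290
  colorless starchy: (16 − 16.3125)² / 16.3125 = 0.0060
  colorless waxy: (5 − 5.4375)² / 5.4375 = 0.0352
χ² = 0.0001 + 0.0290 + 0.0060 + 0.0352 = 0.0703 ≈ 0.070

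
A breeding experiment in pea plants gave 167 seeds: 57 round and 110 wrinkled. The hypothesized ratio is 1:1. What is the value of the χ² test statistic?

16.820

The 1:1 ratio has 2 parts, so with N = 167 the expected counts are:
  round: 167 × 1/2 = 83.5
  wrinkled: 167 × 1/2 = 83.5
χ² = Σ (O − E)² / E
  round: (57 − 83.5)² / 83.5 = 8.4102
  wrinkled: (110 − 83.5)² / 83.5 = 8.4102
χ² = 8.4102 + 8.4102 = 16.8204 ≈ 16.820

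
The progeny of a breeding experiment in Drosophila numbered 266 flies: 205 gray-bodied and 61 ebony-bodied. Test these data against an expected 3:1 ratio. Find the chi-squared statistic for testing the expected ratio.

0.607

The 3:1 ratio has 4 parts, so with N = 266 the expected counts are:
  gray-bodied: 266 × 3/4 = 199.5
  ebony-bodied: 266 × 1/4 = 66.5
χ² = Σ (O − E)² / E
  gray-bodied: (205 − 199.5)² / 199.5 = 0.1516
  ebony-bodied: (61 − 66.5)² / 66.5 = 0.4549
χ² = 0.1516 + 0.4549 = 0.6065 ≈ 0.607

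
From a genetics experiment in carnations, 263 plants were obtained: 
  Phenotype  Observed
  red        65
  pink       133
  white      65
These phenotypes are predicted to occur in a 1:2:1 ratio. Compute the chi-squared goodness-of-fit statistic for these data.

0.034

Total ratio parts = 4. Expected numbers out of 263:
  red: 263 × 1/4 = 65.75
  pink: 263 × 2/4 = 131.5
  white: 263 × 1/4 = 65.75
χ² = Σ (O − E)² / E
  red: (65 − 65.75)² / 65.75 = 0.0086
  pink: (133 − 131.5)² / 131.5 = 0.0171
  white: (65 − 65.75)² / 65.75 = 0.0086
χ² = 0.0086 + 0.0171 + 0.0086 = 0.0343 ≈ 0.034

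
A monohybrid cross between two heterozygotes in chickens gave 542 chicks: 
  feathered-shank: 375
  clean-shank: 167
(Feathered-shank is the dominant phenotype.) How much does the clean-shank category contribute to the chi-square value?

For a monohybrid cross between heterozygotes with complete dominance, the expected phenotypic ratio is 3:1.
Total ratio parts = 4. Expected numbers out of 542:
  feathered-shank: 542 × 3/4 = 406.5
  clean-shank: 542 × 1/4 = 135.5
Contribution of clean-shank: (167 − 135.5)² / 135.5 = 7.3229

7.323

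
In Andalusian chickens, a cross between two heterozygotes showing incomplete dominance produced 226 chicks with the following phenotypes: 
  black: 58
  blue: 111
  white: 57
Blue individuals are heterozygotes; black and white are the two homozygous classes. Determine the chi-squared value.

0.080

With incomplete dominance, a heterozygote × heterozygote cross gives a 1:2:1 phenotypic ratio.
The 1:2:1 ratio has 4 parts, so with N = 226 the expected counts are:
  black: 226 × 1/4 = 56.5
  blue: 226 × 2/4 = 113
  white: 226 × 1/4 = 56.5
χ² = Σ (O − E)² / E
  black: (58 − 56.5)² / 56.5 = 0.0398
  blue: (111 − 113)² / 113 = 0.0354
  white: (57 − 56.5)² / 56.5 = 0.0044
χ² = 0.0398 + 0.0354 + 0.0044 = 0.0796 ≈ 0.080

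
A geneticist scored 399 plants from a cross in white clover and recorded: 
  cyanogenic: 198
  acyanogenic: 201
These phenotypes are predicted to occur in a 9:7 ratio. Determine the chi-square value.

7.118

Under the 9:7 hypothesis (Σ ratio = 16, N = 399):
  cyanogenic: 399 × 9/16 = 224.4375
  acyanogenic: 399 × 7/16 = 174.5625
χ² = Σ (O − E)² / E
  cyanogenic: (198 − 224.4375)² / 224.4375 = 3.1142
  acyanogenic: (201 − 174.5625)² / 174.5625 = 4.0040
χ² = 3.1142 + 4.0040 = 7.1182 ≈ 7.118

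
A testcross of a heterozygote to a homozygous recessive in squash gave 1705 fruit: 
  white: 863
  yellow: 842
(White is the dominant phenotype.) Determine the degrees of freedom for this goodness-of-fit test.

A testcross of a heterozygote (Aa × aa) gives a 1:1 phenotypic ratio.
A goodness-of-fit test with 2 phenotype classes has df = 2 − 1 = 1.

1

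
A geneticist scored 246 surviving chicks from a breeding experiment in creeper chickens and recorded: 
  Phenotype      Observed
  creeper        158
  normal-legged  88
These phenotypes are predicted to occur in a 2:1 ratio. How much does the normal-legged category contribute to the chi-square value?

The 2:1 ratio has 3 parts, so with N = 246 the expected counts are:
  creeper: 246 × 2/3 = 164
  normal-legged: 246 × 1/3 = 82
Contribution of normal-legged: (88 − 82)² / 82 = 0.4390

0.439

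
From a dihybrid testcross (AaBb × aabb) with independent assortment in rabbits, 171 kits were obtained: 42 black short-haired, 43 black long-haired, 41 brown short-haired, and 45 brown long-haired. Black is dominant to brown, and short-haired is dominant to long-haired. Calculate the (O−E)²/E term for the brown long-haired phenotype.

A dihybrid testcross with independent assortment gives a 1:1:1:1 ratio.
Expected counts for N = 171 under a 1:1:1:1 ratio (total parts = 4):
  black short-haired: 171 × 1/4 = 42.75
  black long-haired: 171 × 1/4 = 42.75
  brown short-haired: 171 × 1/4 = 42.75
  brown long-haired: 171 × 1/4 = 42.75
Contribution of brown long-haired: (45 − 42.75)² / 42.75 = 0.1184

0.118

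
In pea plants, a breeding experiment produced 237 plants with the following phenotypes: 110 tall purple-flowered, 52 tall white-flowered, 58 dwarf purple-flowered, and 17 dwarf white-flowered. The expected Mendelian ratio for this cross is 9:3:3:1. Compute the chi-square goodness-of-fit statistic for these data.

The 9:3:3:1 ratio has 16 parts, so with N = 237 the expected counts are:
  tall purple-flowered: 237 × 9/16 = 133.3125
  tall white-flowered: 237 × 3/16 = 44.4375
  dwarf purple-flowered: 237 × 3/16 = 44.4375
  dwarf white-flowered: 237 × 1/16 = 14.8125
χ² = Σ (O − E)² / E
  tall purple-flowered: (110 − 133.3125)² / 133.3125 = 4.0767
  tall white-flowered: (52 − 44.4375)² / 44.4375 = 1.2870
  dwarf purple-flowered: (58 − 44.4375)² / 44.4375 = 4.1393
  dwarf white-flowered: (17 − 14.8125)² / 14.8125 = 0.3230
χ² = 4.0767 + 1.2870 + 4.1393 + 0.3230 = 9.826

9.826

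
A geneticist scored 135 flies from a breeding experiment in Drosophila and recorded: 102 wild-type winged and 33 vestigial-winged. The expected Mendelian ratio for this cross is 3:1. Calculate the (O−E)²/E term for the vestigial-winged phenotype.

0.017

Under the 3:1 hypothesis (Σ ratio = 4, N = 135):
  wild-type winged: 135 × 3/4 = 101.25
  vestigial-winged: 135 × 1/4 = 33.75
Contribution of vestigial-winged: (33 − 33.75)² / 33.75 = 0.0167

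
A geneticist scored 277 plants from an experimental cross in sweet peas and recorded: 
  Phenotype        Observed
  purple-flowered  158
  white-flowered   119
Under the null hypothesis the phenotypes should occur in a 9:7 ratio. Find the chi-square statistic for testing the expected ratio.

0.070

Total ratio parts = 16. Expected numbers out of 277:
  purple-flowered: 277 × 9/16 = 155.8125
  white-flowered: 277 × 7/16 = 121.1875
χ² = Σ (O − E)² / E
  purple-flowered: (158 − 155.8125)² / 155.8125 = 0.0307
  white-flowered: (119 − 121.1875)² / 121.1875 = 0.0395
χ² = 0.0307 + 0.0395 = 0.0702 ≈ 0.070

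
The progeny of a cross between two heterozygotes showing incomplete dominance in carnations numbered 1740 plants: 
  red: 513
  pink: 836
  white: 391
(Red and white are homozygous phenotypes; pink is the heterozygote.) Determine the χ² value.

19.766

With incomplete dominance, a heterozygote × heterozygote cross gives a 1:2:1 phenotypic ratio.
Total ratio parts = 4. Expected numbers out of 1740:
  red: 1740 × 1/4 = 435
  pink: 1740 × 2/4 = 870
  white: 1740 × 1/4 = 435
χ² = Σ (O − E)² / E
  red: (513 − 435)² / 435 = 13.9862
  pink: (836 − 870)² / 870 = 1.3287
  white: (391 − 435)² / 435 = 4.4506
χ² = 13.9862 + 1.3287 + 4.4506 = 19.7655 ≈ 19.766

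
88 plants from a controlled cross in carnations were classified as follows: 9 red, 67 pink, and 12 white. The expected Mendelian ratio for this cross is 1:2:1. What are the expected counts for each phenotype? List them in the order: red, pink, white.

Expected counts for N = 88 under a 1:2:1 ratio (total parts = 4):
  red: 88 × 1/4 = 22
  pink: 88 × 2/4 = 44
  white: 88 × 1/4 = 22

22, 44, 22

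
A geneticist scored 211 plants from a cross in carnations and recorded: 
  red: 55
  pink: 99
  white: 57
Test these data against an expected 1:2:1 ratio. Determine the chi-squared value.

0.839

Total ratio parts = 4. Expected numbers out of 211:
  red: 211 × 1/4 = 52.75
  pink: 211 × 2/4 = 105.5
  white: 211 × 1/4 = 52.75
χ² = Σ (O − E)² / E
  red: (55 − 52.75)² / 52.75 = 0.0960
  pink: (99 − 105.5)² / 105.5 = 0.4005
  white: (57 − 52.75)² / 52.75 = 0.3424
χ² = 0.0960 + 0.4005 + 0.3424 = 0.8389 ≈ 0.839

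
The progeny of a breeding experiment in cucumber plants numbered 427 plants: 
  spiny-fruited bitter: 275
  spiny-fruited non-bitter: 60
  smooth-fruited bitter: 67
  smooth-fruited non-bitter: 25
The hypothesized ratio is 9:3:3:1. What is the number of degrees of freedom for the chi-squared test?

A goodness-of-fit test with 4 phenotype classes has df = 4 − 1 = 3.

3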